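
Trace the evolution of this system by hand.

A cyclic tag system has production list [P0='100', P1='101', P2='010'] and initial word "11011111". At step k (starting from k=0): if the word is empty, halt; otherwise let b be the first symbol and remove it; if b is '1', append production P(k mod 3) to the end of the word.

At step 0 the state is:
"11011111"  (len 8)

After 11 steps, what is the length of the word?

21

t=0: "11011111"  (len 8)
t=1: "1011111100"  (len 10)
t=2: "011111100101"  (len 12)
t=3: "11111100101"  (len 11)
t=4: "1111100101100"  (len 13)
t=5: "111100101100101"  (len 15)
t=6: "11100101100101010"  (len 17)
t=7: "1100101100101010100"  (len 19)
t=8: "100101100101010100101"  (len 21)
t=9: "00101100101010100101010"  (len 23)
t=10: "0101100101010100101010"  (len 22)
t=11: "101100101010100101010"  (len 21)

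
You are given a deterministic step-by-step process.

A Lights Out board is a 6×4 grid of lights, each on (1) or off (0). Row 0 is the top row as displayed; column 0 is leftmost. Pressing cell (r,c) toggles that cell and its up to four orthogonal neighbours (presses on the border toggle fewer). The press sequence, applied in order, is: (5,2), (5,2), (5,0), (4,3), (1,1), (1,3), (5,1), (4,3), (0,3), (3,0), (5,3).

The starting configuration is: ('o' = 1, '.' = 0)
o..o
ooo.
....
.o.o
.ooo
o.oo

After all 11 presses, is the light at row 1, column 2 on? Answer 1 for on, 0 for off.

step 0: o..o
ooo.
....
.o.o
.ooo
o.oo
step 1: o..o
ooo.
....
.o.o
.o.o
oo..
step 2: o..o
ooo.
....
.o.o
.ooo
o.oo
step 3: o..o
ooo.
....
.o.o
oooo
.ooo
step 4: o..o
ooo.
....
.o..
oo..
.oo.
step 5: oo.o
....
.o..
.o..
oo..
.oo.
step 6: oo..
..oo
.o.o
.o..
oo..
.oo.
step 7: oo..
..oo
.o.o
.o..
o...
o...
step 8: oo..
..oo
.o.o
.o.o
o.oo
o..o
step 9: oooo
..o.
.o.o
.o.o
o.oo
o..o
step 10: oooo
..o.
oo.o
o..o
..oo
o..o
step 11: oooo
..o.
oo.o
o..o
..o.
o.o.

1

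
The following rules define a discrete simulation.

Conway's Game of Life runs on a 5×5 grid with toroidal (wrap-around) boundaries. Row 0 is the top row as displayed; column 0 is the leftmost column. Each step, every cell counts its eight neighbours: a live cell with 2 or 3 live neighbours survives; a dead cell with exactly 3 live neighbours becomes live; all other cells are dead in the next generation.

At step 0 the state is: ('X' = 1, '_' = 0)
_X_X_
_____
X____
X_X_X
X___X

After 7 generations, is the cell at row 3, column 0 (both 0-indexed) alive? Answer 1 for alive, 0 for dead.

1

[0] _X_X_
_____
X____
X_X_X
X___X
[1] X___X
_____
XX__X
___X_
__X__
[2] _____
_X___
X___X
XXXXX
___XX
[3] _____
X____
_____
_XX__
_X___
[4] _____
_____
_X___
_XX__
_XX__
[5] _____
_____
_XX__
X____
_XX__
[6] _____
_____
_X___
X____
_X___
[7] _____
_____
_____
XX___
_____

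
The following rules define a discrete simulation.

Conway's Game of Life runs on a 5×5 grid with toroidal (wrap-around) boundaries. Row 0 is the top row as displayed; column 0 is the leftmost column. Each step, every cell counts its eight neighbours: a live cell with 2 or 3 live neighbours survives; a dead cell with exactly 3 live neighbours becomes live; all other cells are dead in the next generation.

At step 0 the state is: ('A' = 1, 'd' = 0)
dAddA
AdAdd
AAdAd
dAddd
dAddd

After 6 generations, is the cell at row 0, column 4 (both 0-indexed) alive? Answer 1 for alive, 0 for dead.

step 0: dAddA
AdAdd
AAdAd
dAddd
dAddd
step 1: dAAdd
ddAAd
AdddA
dAddd
dAAdd
step 2: ddddd
AdAAA
AAAAA
dAAdd
Adddd
step 3: AAdAd
ddddd
ddddd
ddddd
dAddd
step 4: AAAdd
ddddd
ddddd
ddddd
AAAdd
step 5: AdAdd
dAddd
ddddd
dAddd
AdAdd
step 6: AdAdd
dAddd
ddddd
dAddd
AdAdd

0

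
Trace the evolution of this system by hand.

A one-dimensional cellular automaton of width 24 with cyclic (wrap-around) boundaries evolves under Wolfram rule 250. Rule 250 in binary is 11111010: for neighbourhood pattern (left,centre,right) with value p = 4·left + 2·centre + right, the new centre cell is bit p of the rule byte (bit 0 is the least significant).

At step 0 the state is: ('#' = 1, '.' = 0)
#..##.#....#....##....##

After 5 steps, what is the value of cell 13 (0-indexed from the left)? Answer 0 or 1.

1

step 0: #..##.#....#....##....##
step 1: ######.#..#.#..####..###
step 2: #######.##.#.###########
step 3: ###########.############
step 4: ########################
step 5: ########################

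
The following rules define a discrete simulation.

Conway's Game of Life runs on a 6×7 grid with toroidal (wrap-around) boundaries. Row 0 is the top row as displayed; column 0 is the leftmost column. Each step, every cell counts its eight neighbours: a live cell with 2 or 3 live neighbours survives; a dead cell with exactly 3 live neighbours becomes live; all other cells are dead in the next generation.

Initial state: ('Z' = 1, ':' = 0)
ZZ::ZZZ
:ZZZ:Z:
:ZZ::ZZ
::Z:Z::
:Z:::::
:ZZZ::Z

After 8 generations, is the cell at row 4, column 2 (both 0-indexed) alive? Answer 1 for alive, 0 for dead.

0) ZZ::ZZZ
:ZZZ:Z:
:ZZ::ZZ
::Z:Z::
:Z:::::
:ZZZ::Z
1) :::::::
:::Z:::
Z::::ZZ
Z:ZZ:Z:
ZZ:::::
:::ZZ:Z
2) :::ZZ::
::::::Z
ZZZZ:Z:
::Z:ZZ:
ZZ:::Z:
Z::::::
3) :::::::
ZZ:::ZZ
ZZZZ:Z:
:::::Z:
ZZ::ZZ:
ZZ::Z:Z
4) :::::::
::::ZZ:
::Z::Z:
:::Z:Z:
:Z::Z::
:Z::Z:Z
5) ::::Z::
::::ZZ:
:::Z:ZZ
::ZZ:Z:
Z:ZZZ::
Z::::Z:
6) ::::Z:Z
:::Z::Z
::ZZ::Z
:Z:::Z:
::Z::Z:
:Z:::ZZ
7) ::::Z:Z
Z:ZZZ:Z
Z:ZZZZZ
:Z:ZZZZ
ZZZ:ZZ:
Z:::Z:Z
8) :Z::Z::
::Z::::
:::::::
:::::::
::Z::::
::::Z::

1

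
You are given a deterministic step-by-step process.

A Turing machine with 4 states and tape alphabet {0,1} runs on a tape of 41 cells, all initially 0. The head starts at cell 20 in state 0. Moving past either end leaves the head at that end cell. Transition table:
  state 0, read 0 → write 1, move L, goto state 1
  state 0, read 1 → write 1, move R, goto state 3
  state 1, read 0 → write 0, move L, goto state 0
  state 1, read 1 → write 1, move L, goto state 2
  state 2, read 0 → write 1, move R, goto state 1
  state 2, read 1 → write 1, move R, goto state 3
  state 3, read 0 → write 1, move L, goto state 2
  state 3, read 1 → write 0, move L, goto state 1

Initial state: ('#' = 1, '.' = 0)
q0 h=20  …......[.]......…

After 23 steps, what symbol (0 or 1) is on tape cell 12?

1

gen 0: q0 h=20  …......[.]......…
gen 1: q1 h=19  …......[.]#.....…
gen 2: q0 h=18  …......[.].#....…
gen 3: q1 h=17  …......[.]#.#...…
gen 4: q0 h=16  …......[.].#.#..…
gen 5: q1 h=15  …......[.]#.#.#.…
gen 6: q0 h=14  …......[.].#.#.#…
gen 7: q1 h=13  …......[.]#.#.#.…
gen 8: q0 h=12  …......[.].#.#.#…
gen 9: q1 h=11  …......[.]#.#.#.…
gen 10: q0 h=10  …......[.].#.#.#…
gen 11: q1 h= 9  …......[.]#.#.#.…
gen 12: q0 h= 8  …......[.].#.#.#…
gen 13: q1 h= 7  …......[.]#.#.#.…
gen 14: q0 h= 6  |......[.].#.#.#…
gen 15: q1 h= 5  |.....[.]#.#.#.…
gen 16: q0 h= 4  |....[.].#.#.#…
gen 17: q1 h= 3  |...[.]#.#.#.…
gen 18: q0 h= 2  |..[.].#.#.#…
gen 19: q1 h= 1  |.[.]#.#.#.…
gen 20: q0 h= 0  |[.].#.#.#…
gen 21: q1 h= 0  |[#].#.#.#…
gen 22: q2 h= 0  |[#].#.#.#…
gen 23: q3 h= 1  |#[.]#.#.#.…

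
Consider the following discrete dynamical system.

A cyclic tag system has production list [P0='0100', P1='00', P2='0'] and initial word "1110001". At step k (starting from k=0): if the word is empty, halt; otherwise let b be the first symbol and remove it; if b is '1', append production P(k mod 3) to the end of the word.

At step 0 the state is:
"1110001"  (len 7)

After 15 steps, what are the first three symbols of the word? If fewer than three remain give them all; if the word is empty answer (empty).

gen 0: "1110001"  (len 7)
gen 1: "1100010100"  (len 10)
gen 2: "10001010000"  (len 11)
gen 3: "00010100000"  (len 11)
gen 4: "0010100000"  (len 10)
gen 5: "010100000"  (len 9)
gen 6: "10100000"  (len 8)
gen 7: "01000000100"  (len 11)
gen 8: "1000000100"  (len 10)
gen 9: "0000001000"  (len 10)
gen 10: "000001000"  (len 9)
gen 11: "00001000"  (len 8)
gen 12: "0001000"  (len 7)
gen 13: "001000"  (len 6)
gen 14: "01000"  (len 5)
gen 15: "1000"  (len 4)

100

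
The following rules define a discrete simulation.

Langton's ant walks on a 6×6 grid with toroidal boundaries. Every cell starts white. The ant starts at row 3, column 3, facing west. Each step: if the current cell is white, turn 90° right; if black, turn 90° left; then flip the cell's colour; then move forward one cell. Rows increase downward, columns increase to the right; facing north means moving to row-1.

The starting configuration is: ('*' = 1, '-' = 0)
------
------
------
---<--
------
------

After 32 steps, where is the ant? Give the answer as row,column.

5,5

t=0: ------
------
------
---<--
------
------
t=1: ------
------
---^--
---*--
------
------
t=2: ------
------
---*>-
---*--
------
------
t=3: ------
------
---**-
---*v-
------
------
t=4: ------
------
---**-
---<*-
------
------
t=5: ------
------
---**-
----*-
---v--
------
t=6: ------
------
---**-
----*-
--<*--
------
t=7: ------
------
---**-
--^-*-
--**--
------
t=8: ------
------
---**-
--*>*-
--**--
------
t=9: ------
------
---**-
--***-
--*v--
------
t=10: ------
------
---**-
--***-
--*->-
------
t=11: ------
------
---**-
--***-
--*-*-
----v-
t=12: ------
------
---**-
--***-
--*-*-
---<*-
t=13: ------
------
---**-
--***-
--*^*-
---**-
t=14: ------
------
---**-
--***-
--**>-
---**-
t=15: ------
------
---**-
--**^-
--**--
---**-
t=16: ------
------
---**-
--*<--
--**--
---**-
t=17: ------
------
---**-
--*---
--*v--
---**-
t=18: ------
------
---**-
--*---
--*->-
---**-
t=19: ------
------
---**-
--*---
--*-*-
---*v-
t=20: ------
------
---**-
--*---
--*-*-
---*->
t=21: -----v
------
---**-
--*---
--*-*-
---*-*
t=22: ----<*
------
---**-
--*---
--*-*-
---*-*
t=23: ----**
------
---**-
--*---
--*-*-
---*^*
t=24: ----**
------
---**-
--*---
--*-*-
---**>
t=25: ----**
------
---**-
--*---
--*-*^
---**-
t=26: ----**
------
---**-
--*---
>-*-**
---**-
t=27: ----**
------
---**-
--*---
*-*-**
v--**-
t=28: ----**
------
---**-
--*---
*-*-**
*--**<
t=29: ----**
------
---**-
--*---
*-*-*^
*--***
t=30: ----**
------
---**-
--*---
*-*-<-
*--***
t=31: ----**
------
---**-
--*---
*-*---
*--*v*
t=32: ----**
------
---**-
--*---
*-*---
*--*->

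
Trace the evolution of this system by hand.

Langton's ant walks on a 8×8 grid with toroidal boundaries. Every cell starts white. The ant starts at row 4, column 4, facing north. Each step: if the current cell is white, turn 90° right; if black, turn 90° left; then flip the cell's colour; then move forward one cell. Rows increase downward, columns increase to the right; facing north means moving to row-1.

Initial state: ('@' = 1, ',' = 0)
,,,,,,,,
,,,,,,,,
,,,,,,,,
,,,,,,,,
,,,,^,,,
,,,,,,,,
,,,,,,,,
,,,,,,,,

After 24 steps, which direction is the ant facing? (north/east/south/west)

0) ,,,,,,,,
,,,,,,,,
,,,,,,,,
,,,,,,,,
,,,,^,,,
,,,,,,,,
,,,,,,,,
,,,,,,,,
1) ,,,,,,,,
,,,,,,,,
,,,,,,,,
,,,,,,,,
,,,,@>,,
,,,,,,,,
,,,,,,,,
,,,,,,,,
2) ,,,,,,,,
,,,,,,,,
,,,,,,,,
,,,,,,,,
,,,,@@,,
,,,,,v,,
,,,,,,,,
,,,,,,,,
3) ,,,,,,,,
,,,,,,,,
,,,,,,,,
,,,,,,,,
,,,,@@,,
,,,,<@,,
,,,,,,,,
,,,,,,,,
4) ,,,,,,,,
,,,,,,,,
,,,,,,,,
,,,,,,,,
,,,,^@,,
,,,,@@,,
,,,,,,,,
,,,,,,,,
5) ,,,,,,,,
,,,,,,,,
,,,,,,,,
,,,,,,,,
,,,<,@,,
,,,,@@,,
,,,,,,,,
,,,,,,,,
6) ,,,,,,,,
,,,,,,,,
,,,,,,,,
,,,^,,,,
,,,@,@,,
,,,,@@,,
,,,,,,,,
,,,,,,,,
7) ,,,,,,,,
,,,,,,,,
,,,,,,,,
,,,@>,,,
,,,@,@,,
,,,,@@,,
,,,,,,,,
,,,,,,,,
8) ,,,,,,,,
,,,,,,,,
,,,,,,,,
,,,@@,,,
,,,@v@,,
,,,,@@,,
,,,,,,,,
,,,,,,,,
9) ,,,,,,,,
,,,,,,,,
,,,,,,,,
,,,@@,,,
,,,<@@,,
,,,,@@,,
,,,,,,,,
,,,,,,,,
10) ,,,,,,,,
,,,,,,,,
,,,,,,,,
,,,@@,,,
,,,,@@,,
,,,v@@,,
,,,,,,,,
,,,,,,,,
11) ,,,,,,,,
,,,,,,,,
,,,,,,,,
,,,@@,,,
,,,,@@,,
,,<@@@,,
,,,,,,,,
,,,,,,,,
12) ,,,,,,,,
,,,,,,,,
,,,,,,,,
,,,@@,,,
,,^,@@,,
,,@@@@,,
,,,,,,,,
,,,,,,,,
13) ,,,,,,,,
,,,,,,,,
,,,,,,,,
,,,@@,,,
,,@>@@,,
,,@@@@,,
,,,,,,,,
,,,,,,,,
14) ,,,,,,,,
,,,,,,,,
,,,,,,,,
,,,@@,,,
,,@@@@,,
,,@v@@,,
,,,,,,,,
,,,,,,,,
15) ,,,,,,,,
,,,,,,,,
,,,,,,,,
,,,@@,,,
,,@@@@,,
,,@,>@,,
,,,,,,,,
,,,,,,,,
16) ,,,,,,,,
,,,,,,,,
,,,,,,,,
,,,@@,,,
,,@@^@,,
,,@,,@,,
,,,,,,,,
,,,,,,,,
17) ,,,,,,,,
,,,,,,,,
,,,,,,,,
,,,@@,,,
,,@<,@,,
,,@,,@,,
,,,,,,,,
,,,,,,,,
18) ,,,,,,,,
,,,,,,,,
,,,,,,,,
,,,@@,,,
,,@,,@,,
,,@v,@,,
,,,,,,,,
,,,,,,,,
19) ,,,,,,,,
,,,,,,,,
,,,,,,,,
,,,@@,,,
,,@,,@,,
,,<@,@,,
,,,,,,,,
,,,,,,,,
20) ,,,,,,,,
,,,,,,,,
,,,,,,,,
,,,@@,,,
,,@,,@,,
,,,@,@,,
,,v,,,,,
,,,,,,,,
21) ,,,,,,,,
,,,,,,,,
,,,,,,,,
,,,@@,,,
,,@,,@,,
,,,@,@,,
,<@,,,,,
,,,,,,,,
22) ,,,,,,,,
,,,,,,,,
,,,,,,,,
,,,@@,,,
,,@,,@,,
,^,@,@,,
,@@,,,,,
,,,,,,,,
23) ,,,,,,,,
,,,,,,,,
,,,,,,,,
,,,@@,,,
,,@,,@,,
,@>@,@,,
,@@,,,,,
,,,,,,,,
24) ,,,,,,,,
,,,,,,,,
,,,,,,,,
,,,@@,,,
,,@,,@,,
,@@@,@,,
,@v,,,,,
,,,,,,,,

south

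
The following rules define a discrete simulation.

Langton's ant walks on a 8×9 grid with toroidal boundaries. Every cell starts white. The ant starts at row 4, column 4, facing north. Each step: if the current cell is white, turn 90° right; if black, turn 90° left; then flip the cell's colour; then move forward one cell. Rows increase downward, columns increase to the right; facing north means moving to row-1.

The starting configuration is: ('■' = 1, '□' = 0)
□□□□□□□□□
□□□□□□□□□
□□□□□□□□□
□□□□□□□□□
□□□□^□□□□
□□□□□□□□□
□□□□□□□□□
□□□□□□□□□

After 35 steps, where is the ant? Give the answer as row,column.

7,4

0) □□□□□□□□□
□□□□□□□□□
□□□□□□□□□
□□□□□□□□□
□□□□^□□□□
□□□□□□□□□
□□□□□□□□□
□□□□□□□□□
1) □□□□□□□□□
□□□□□□□□□
□□□□□□□□□
□□□□□□□□□
□□□□■>□□□
□□□□□□□□□
□□□□□□□□□
□□□□□□□□□
2) □□□□□□□□□
□□□□□□□□□
□□□□□□□□□
□□□□□□□□□
□□□□■■□□□
□□□□□v□□□
□□□□□□□□□
□□□□□□□□□
3) □□□□□□□□□
□□□□□□□□□
□□□□□□□□□
□□□□□□□□□
□□□□■■□□□
□□□□<■□□□
□□□□□□□□□
□□□□□□□□□
4) □□□□□□□□□
□□□□□□□□□
□□□□□□□□□
□□□□□□□□□
□□□□^■□□□
□□□□■■□□□
□□□□□□□□□
□□□□□□□□□
5) □□□□□□□□□
□□□□□□□□□
□□□□□□□□□
□□□□□□□□□
□□□<□■□□□
□□□□■■□□□
□□□□□□□□□
□□□□□□□□□
6) □□□□□□□□□
□□□□□□□□□
□□□□□□□□□
□□□^□□□□□
□□□■□■□□□
□□□□■■□□□
□□□□□□□□□
□□□□□□□□□
7) □□□□□□□□□
□□□□□□□□□
□□□□□□□□□
□□□■>□□□□
□□□■□■□□□
□□□□■■□□□
□□□□□□□□□
□□□□□□□□□
8) □□□□□□□□□
□□□□□□□□□
□□□□□□□□□
□□□■■□□□□
□□□■v■□□□
□□□□■■□□□
□□□□□□□□□
□□□□□□□□□
9) □□□□□□□□□
□□□□□□□□□
□□□□□□□□□
□□□■■□□□□
□□□<■■□□□
□□□□■■□□□
□□□□□□□□□
□□□□□□□□□
10) □□□□□□□□□
□□□□□□□□□
□□□□□□□□□
□□□■■□□□□
□□□□■■□□□
□□□v■■□□□
□□□□□□□□□
□□□□□□□□□
11) □□□□□□□□□
□□□□□□□□□
□□□□□□□□□
□□□■■□□□□
□□□□■■□□□
□□<■■■□□□
□□□□□□□□□
□□□□□□□□□
12) □□□□□□□□□
□□□□□□□□□
□□□□□□□□□
□□□■■□□□□
□□^□■■□□□
□□■■■■□□□
□□□□□□□□□
□□□□□□□□□
13) □□□□□□□□□
□□□□□□□□□
□□□□□□□□□
□□□■■□□□□
□□■>■■□□□
□□■■■■□□□
□□□□□□□□□
□□□□□□□□□
14) □□□□□□□□□
□□□□□□□□□
□□□□□□□□□
□□□■■□□□□
□□■■■■□□□
□□■v■■□□□
□□□□□□□□□
□□□□□□□□□
15) □□□□□□□□□
□□□□□□□□□
□□□□□□□□□
□□□■■□□□□
□□■■■■□□□
□□■□>■□□□
□□□□□□□□□
□□□□□□□□□
16) □□□□□□□□□
□□□□□□□□□
□□□□□□□□□
□□□■■□□□□
□□■■^■□□□
□□■□□■□□□
□□□□□□□□□
□□□□□□□□□
17) □□□□□□□□□
□□□□□□□□□
□□□□□□□□□
□□□■■□□□□
□□■<□■□□□
□□■□□■□□□
□□□□□□□□□
□□□□□□□□□
18) □□□□□□□□□
□□□□□□□□□
□□□□□□□□□
□□□■■□□□□
□□■□□■□□□
□□■v□■□□□
□□□□□□□□□
□□□□□□□□□
19) □□□□□□□□□
□□□□□□□□□
□□□□□□□□□
□□□■■□□□□
□□■□□■□□□
□□<■□■□□□
□□□□□□□□□
□□□□□□□□□
20) □□□□□□□□□
□□□□□□□□□
□□□□□□□□□
□□□■■□□□□
□□■□□■□□□
□□□■□■□□□
□□v□□□□□□
□□□□□□□□□
21) □□□□□□□□□
□□□□□□□□□
□□□□□□□□□
□□□■■□□□□
□□■□□■□□□
□□□■□■□□□
□<■□□□□□□
□□□□□□□□□
22) □□□□□□□□□
□□□□□□□□□
□□□□□□□□□
□□□■■□□□□
□□■□□■□□□
□^□■□■□□□
□■■□□□□□□
□□□□□□□□□
23) □□□□□□□□□
□□□□□□□□□
□□□□□□□□□
□□□■■□□□□
□□■□□■□□□
□■>■□■□□□
□■■□□□□□□
□□□□□□□□□
24) □□□□□□□□□
□□□□□□□□□
□□□□□□□□□
□□□■■□□□□
□□■□□■□□□
□■■■□■□□□
□■v□□□□□□
□□□□□□□□□
25) □□□□□□□□□
□□□□□□□□□
□□□□□□□□□
□□□■■□□□□
□□■□□■□□□
□■■■□■□□□
□■□>□□□□□
□□□□□□□□□
26) □□□□□□□□□
□□□□□□□□□
□□□□□□□□□
□□□■■□□□□
□□■□□■□□□
□■■■□■□□□
□■□■□□□□□
□□□v□□□□□
27) □□□□□□□□□
□□□□□□□□□
□□□□□□□□□
□□□■■□□□□
□□■□□■□□□
□■■■□■□□□
□■□■□□□□□
□□<■□□□□□
28) □□□□□□□□□
□□□□□□□□□
□□□□□□□□□
□□□■■□□□□
□□■□□■□□□
□■■■□■□□□
□■^■□□□□□
□□■■□□□□□
29) □□□□□□□□□
□□□□□□□□□
□□□□□□□□□
□□□■■□□□□
□□■□□■□□□
□■■■□■□□□
□■■>□□□□□
□□■■□□□□□
30) □□□□□□□□□
□□□□□□□□□
□□□□□□□□□
□□□■■□□□□
□□■□□■□□□
□■■^□■□□□
□■■□□□□□□
□□■■□□□□□
31) □□□□□□□□□
□□□□□□□□□
□□□□□□□□□
□□□■■□□□□
□□■□□■□□□
□■<□□■□□□
□■■□□□□□□
□□■■□□□□□
32) □□□□□□□□□
□□□□□□□□□
□□□□□□□□□
□□□■■□□□□
□□■□□■□□□
□■□□□■□□□
□■v□□□□□□
□□■■□□□□□
33) □□□□□□□□□
□□□□□□□□□
□□□□□□□□□
□□□■■□□□□
□□■□□■□□□
□■□□□■□□□
□■□>□□□□□
□□■■□□□□□
34) □□□□□□□□□
□□□□□□□□□
□□□□□□□□□
□□□■■□□□□
□□■□□■□□□
□■□□□■□□□
□■□■□□□□□
□□■v□□□□□
35) □□□□□□□□□
□□□□□□□□□
□□□□□□□□□
□□□■■□□□□
□□■□□■□□□
□■□□□■□□□
□■□■□□□□□
□□■□>□□□□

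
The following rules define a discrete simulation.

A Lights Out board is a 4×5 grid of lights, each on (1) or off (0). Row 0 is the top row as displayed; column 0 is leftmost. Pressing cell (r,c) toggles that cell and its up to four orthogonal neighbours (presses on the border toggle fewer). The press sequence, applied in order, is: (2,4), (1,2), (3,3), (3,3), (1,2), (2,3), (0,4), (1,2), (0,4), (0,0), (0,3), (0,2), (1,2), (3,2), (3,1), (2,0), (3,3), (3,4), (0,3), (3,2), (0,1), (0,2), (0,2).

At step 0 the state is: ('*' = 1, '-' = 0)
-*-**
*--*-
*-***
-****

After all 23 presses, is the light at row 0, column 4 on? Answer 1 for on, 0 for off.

[0] -*-**
*--*-
*-***
-****
[1] -*-**
*--**
*-*--
-***-
[2] -****
***-*
*----
-***-
[3] -****
***-*
*--*-
-*--*
[4] -****
***-*
*----
-***-
[5] -*-**
*--**
*-*--
-***-
[6] -*-**
*---*
*--**
-**--
[7] -*---
*----
*--**
-**--
[8] -**--
****-
*-***
-**--
[9] -****
*****
*-***
-**--
[10] *-***
-****
*-***
-**--
[11] *----
-**-*
*-***
-**--
[12] ****-
-*--*
*-***
-**--
[13] **-*-
--***
*--**
-**--
[14] **-*-
--***
*-***
---*-
[15] **-*-
--***
*****
****-
[16] **-*-
*-***
--***
-***-
[17] **-*-
*-***
--*-*
-*--*
[18] **-*-
*-***
--*--
-*-*-
[19] ***-*
*-*-*
--*--
-*-*-
[20] ***-*
*-*-*
-----
--*--
[21] ----*
***-*
-----
--*--
[22] -****
**--*
-----
--*--
[23] ----*
***-*
-----
--*--

1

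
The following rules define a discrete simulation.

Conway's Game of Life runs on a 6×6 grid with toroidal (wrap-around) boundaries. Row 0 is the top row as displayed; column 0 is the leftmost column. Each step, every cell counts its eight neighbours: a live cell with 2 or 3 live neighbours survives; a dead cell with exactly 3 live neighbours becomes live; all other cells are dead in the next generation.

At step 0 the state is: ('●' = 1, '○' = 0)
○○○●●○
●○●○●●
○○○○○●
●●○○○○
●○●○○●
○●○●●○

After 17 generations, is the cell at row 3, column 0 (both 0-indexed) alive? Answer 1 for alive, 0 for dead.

t=0: ○○○●●○
●○●○●●
○○○○○●
●●○○○○
●○●○○●
○●○●●○
t=1: ●●○○○○
●○○○○○
○○○○●○
○●○○○○
○○●●●●
●●○○○○
t=2: ○○○○○●
●●○○○●
○○○○○○
○○●○○●
○○●●●●
○○○●●○
t=3: ○○○○○●
●○○○○●
○●○○○●
○○●○○●
○○●○○●
○○●○○○
t=4: ●○○○○●
○○○○●●
○●○○●●
○●●○●●
○●●●○○
○○○○○○
t=5: ●○○○●●
○○○○○○
○●●○○○
○○○○○●
●●○●●○
●●●○○○
t=6: ●○○○○●
●●○○○●
○○○○○○
○○○●●●
○○○●●○
○○●○○○
t=7: ○○○○○●
○●○○○●
○○○○○○
○○○●○●
○○●○○●
○○○●●●
t=8: ○○○○○●
●○○○○○
●○○○●○
○○○○●○
●○●○○●
●○○●○●
t=9: ○○○○●●
●○○○○○
○○○○○○
●●○●●○
●●○●○○
○●○○○○
t=10: ●○○○○●
○○○○○●
●●○○○●
●●○●●●
○○○●●●
○●●○●●
t=11: ○●○○○○
○●○○●○
○●●○○○
○●○●○○
○○○○○○
○●●○○○
t=12: ●●○○○○
●●○○○○
●●○●○○
○●○○○○
○●○○○○
○●●○○○
t=13: ○○○○○○
○○○○○●
○○○○○○
○●○○○○
●●○○○○
○○●○○○
t=14: ○○○○○○
○○○○○○
○○○○○○
●●○○○○
●●●○○○
○●○○○○
t=15: ○○○○○○
○○○○○○
○○○○○○
●○●○○○
○○●○○○
●●●○○○
t=16: ○●○○○○
○○○○○○
○○○○○○
○●○○○○
●○●●○○
○●●○○○
t=17: ○●●○○○
○○○○○○
○○○○○○
○●●○○○
●○○●○○
●○○●○○

0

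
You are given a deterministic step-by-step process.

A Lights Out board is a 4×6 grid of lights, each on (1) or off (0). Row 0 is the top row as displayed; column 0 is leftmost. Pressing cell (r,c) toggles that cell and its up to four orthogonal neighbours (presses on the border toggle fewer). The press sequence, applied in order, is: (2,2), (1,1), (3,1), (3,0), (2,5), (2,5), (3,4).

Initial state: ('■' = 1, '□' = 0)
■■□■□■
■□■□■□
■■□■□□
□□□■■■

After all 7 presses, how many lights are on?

gen 0: ■■□■□■
■□■□■□
■■□■□□
□□□■■■
gen 1: ■■□■□■
■□□□■□
■□■□□□
□□■■■■
gen 2: ■□□■□■
□■■□■□
■■■□□□
□□■■■■
gen 3: ■□□■□■
□■■□■□
■□■□□□
■■□■■■
gen 4: ■□□■□■
□■■□■□
□□■□□□
□□□■■■
gen 5: ■□□■□■
□■■□■■
□□■□■■
□□□■■□
gen 6: ■□□■□■
□■■□■□
□□■□□□
□□□■■■
gen 7: ■□□■□■
□■■□■□
□□■□■□
□□□□□□

8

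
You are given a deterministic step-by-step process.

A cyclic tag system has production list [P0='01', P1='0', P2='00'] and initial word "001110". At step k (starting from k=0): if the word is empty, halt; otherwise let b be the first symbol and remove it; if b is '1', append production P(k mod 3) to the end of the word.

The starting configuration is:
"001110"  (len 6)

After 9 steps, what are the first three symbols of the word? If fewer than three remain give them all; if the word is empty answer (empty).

10

[0] "001110"  (len 6)
[1] "01110"  (len 5)
[2] "1110"  (len 4)
[3] "11000"  (len 5)
[4] "100001"  (len 6)
[5] "000010"  (len 6)
[6] "00010"  (len 5)
[7] "0010"  (len 4)
[8] "010"  (len 3)
[9] "10"  (len 2)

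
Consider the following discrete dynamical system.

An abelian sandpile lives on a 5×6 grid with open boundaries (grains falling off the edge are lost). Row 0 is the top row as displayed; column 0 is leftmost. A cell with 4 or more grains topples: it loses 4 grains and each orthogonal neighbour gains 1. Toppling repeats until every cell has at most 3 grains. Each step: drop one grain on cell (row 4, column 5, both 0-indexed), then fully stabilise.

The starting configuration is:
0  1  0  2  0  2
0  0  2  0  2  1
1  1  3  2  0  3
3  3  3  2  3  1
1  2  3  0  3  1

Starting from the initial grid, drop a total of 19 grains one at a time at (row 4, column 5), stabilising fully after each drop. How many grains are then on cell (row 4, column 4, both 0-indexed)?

t=0: 0  1  0  2  0  2
0  0  2  0  2  1
1  1  3  2  0  3
3  3  3  2  3  1
1  2  3  0  3  1
t=1: 0  1  0  2  0  2
0  0  2  0  2  1
1  1  3  2  0  3
3  3  3  2  3  1
1  2  3  0  3  2
t=2: 0  1  0  2  0  2
0  0  2  0  2  1
1  1  3  2  0  3
3  3  3  2  3  1
1  2  3  0  3  3
t=3: 0  1  0  2  0  2
0  0  2  0  2  1
1  1  3  2  1  3
3  3  3  3  0  3
1  2  3  1  1  1
t=4: 0  1  0  2  0  2
0  0  2  0  2  1
1  1  3  2  1  3
3  3  3  3  0  3
1  2  3  1  1  2
t=5: 0  1  0  2  0  2
0  0  2  0  2  1
1  1  3  2  1  3
3  3  3  3  0  3
1  2  3  1  1  3
t=6: 0  1  0  2  0  2
0  0  2  0  2  2
1  1  3  2  2  0
3  3  3  3  1  1
1  2  3  1  2  1
t=7: 0  1  0  2  0  2
0  0  2  0  2  2
1  1  3  2  2  0
3  3  3  3  1  1
1  2  3  1  2  2
t=8: 0  1  0  2  0  2
0  0  2  0  2  2
1  1  3  2  2  0
3  3  3  3  1  1
1  2  3  1  2  3
t=9: 0  1  0  2  0  2
0  0  2  0  2  2
1  1  3  2  2  0
3  3  3  3  1  2
1  2  3  1  3  0
t=10: 0  1  0  2  0  2
0  0  2  0  2  2
1  1  3  2  2  0
3  3  3  3  1  2
1  2  3  1  3  1
t=11: 0  1  0  2  0  2
0  0  2  0  2  2
1  1  3  2  2  0
3  3  3  3  1  2
1  2  3  1  3  2
t=12: 0  1  0  2  0  2
0  0  2  0  2  2
1  1  3  2  2  0
3  3  3  3  1  2
1  2  3  1  3  3
t=13: 0  1  0  2  0  2
0  0  2  0  2  2
1  1  3  2  2  0
3  3  3  3  2  3
1  2  3  2  0  1
t=14: 0  1  0  2  0  2
0  0  2  0  2  2
1  1  3  2  2  0
3  3  3  3  2  3
1  2  3  2  0  2
t=15: 0  1  0  2  0  2
0  0  2  0  2  2
1  1  3  2  2  0
3  3  3  3  2  3
1  2  3  2  0  3
t=16: 0  1  0  2  0  2
0  0  2  0  2  2
1  1  3  2  2  1
3  3  3  3  3  0
1  2  3  2  1  1
t=17: 0  1  0  2  0  2
0  0  2  0  2  2
1  1  3  2  2  1
3  3  3  3  3  0
1  2  3  2  1  2
t=18: 0  1  0  2  0  2
0  0  2  0  2  2
1  1  3  2  2  1
3  3  3  3  3  0
1  2  3  2  1  3
t=19: 0  1  0  2  0  2
0  0  2  0  2  2
1  1  3  2  2  1
3  3  3  3  3  1
1  2  3  2  2  0

2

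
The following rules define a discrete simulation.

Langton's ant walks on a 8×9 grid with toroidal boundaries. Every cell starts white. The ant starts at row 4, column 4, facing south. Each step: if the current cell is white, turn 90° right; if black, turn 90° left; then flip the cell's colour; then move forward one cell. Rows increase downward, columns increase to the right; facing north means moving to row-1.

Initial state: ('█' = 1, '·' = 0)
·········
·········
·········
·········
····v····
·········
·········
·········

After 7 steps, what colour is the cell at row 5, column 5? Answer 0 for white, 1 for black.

0) ·········
·········
·········
·········
····v····
·········
·········
·········
1) ·········
·········
·········
·········
···<█····
·········
·········
·········
2) ·········
·········
·········
···^·····
···██····
·········
·········
·········
3) ·········
·········
·········
···█>····
···██····
·········
·········
·········
4) ·········
·········
·········
···██····
···█v····
·········
·········
·········
5) ·········
·········
·········
···██····
···█·>···
·········
·········
·········
6) ·········
·········
·········
···██····
···█·█···
·····v···
·········
·········
7) ·········
·········
·········
···██····
···█·█···
····<█···
·········
·········

1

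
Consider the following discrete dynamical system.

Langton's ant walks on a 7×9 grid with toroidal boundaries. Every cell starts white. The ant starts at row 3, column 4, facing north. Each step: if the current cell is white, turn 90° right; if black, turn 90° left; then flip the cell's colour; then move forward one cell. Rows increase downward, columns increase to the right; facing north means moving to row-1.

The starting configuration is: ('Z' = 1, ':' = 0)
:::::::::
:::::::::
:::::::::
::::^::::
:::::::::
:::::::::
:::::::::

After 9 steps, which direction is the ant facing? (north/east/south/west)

west

t=0: :::::::::
:::::::::
:::::::::
::::^::::
:::::::::
:::::::::
:::::::::
t=1: :::::::::
:::::::::
:::::::::
::::Z>:::
:::::::::
:::::::::
:::::::::
t=2: :::::::::
:::::::::
:::::::::
::::ZZ:::
:::::v:::
:::::::::
:::::::::
t=3: :::::::::
:::::::::
:::::::::
::::ZZ:::
::::<Z:::
:::::::::
:::::::::
t=4: :::::::::
:::::::::
:::::::::
::::^Z:::
::::ZZ:::
:::::::::
:::::::::
t=5: :::::::::
:::::::::
:::::::::
:::<:Z:::
::::ZZ:::
:::::::::
:::::::::
t=6: :::::::::
:::::::::
:::^:::::
:::Z:Z:::
::::ZZ:::
:::::::::
:::::::::
t=7: :::::::::
:::::::::
:::Z>::::
:::Z:Z:::
::::ZZ:::
:::::::::
:::::::::
t=8: :::::::::
:::::::::
:::ZZ::::
:::ZvZ:::
::::ZZ:::
:::::::::
:::::::::
t=9: :::::::::
:::::::::
:::ZZ::::
:::<ZZ:::
::::ZZ:::
:::::::::
:::::::::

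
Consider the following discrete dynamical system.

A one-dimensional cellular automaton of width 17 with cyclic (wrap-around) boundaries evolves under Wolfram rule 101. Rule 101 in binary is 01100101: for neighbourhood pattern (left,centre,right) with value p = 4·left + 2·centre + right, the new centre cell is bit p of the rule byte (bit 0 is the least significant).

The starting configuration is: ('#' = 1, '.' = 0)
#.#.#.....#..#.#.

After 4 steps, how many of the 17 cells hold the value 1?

0) #.#.#.....#..#.#.
1) #####.###.#..####
2) ....##..###......
3) ###..#....#.#####
4) ..#..#.##.##.....

6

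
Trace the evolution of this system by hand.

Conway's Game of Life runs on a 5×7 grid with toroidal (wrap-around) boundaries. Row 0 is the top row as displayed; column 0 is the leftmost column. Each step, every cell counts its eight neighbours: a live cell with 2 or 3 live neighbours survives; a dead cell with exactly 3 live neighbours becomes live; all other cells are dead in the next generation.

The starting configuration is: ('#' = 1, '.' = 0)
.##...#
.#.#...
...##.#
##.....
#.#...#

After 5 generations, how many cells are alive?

4

k=0  .##...#
.#.#...
...##.#
##.....
#.#...#
k=1  ...#..#
.#.###.
.#.##..
.###.#.
..#...#
k=2  #..#..#
#....#.
##.....
##...#.
##..###
k=3  .......
.......
.......
..#.##.
..#.#..
k=4  .......
.......
.......
....##.
....##.
k=5  .......
.......
.......
....##.
....##.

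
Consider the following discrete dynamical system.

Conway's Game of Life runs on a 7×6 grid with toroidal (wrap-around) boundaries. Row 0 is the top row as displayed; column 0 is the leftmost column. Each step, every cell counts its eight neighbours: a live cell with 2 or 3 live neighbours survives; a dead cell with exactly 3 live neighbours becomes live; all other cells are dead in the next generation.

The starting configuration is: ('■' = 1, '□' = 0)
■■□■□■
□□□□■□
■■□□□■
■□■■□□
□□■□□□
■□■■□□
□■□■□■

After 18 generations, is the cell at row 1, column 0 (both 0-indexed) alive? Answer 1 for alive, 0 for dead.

1

0) ■■□■□■
□□□□■□
■■□□□■
■□■■□□
□□■□□□
■□■■□□
□■□■□■
1) □■□■□■
□□■□■□
■■■■■■
■□■■□■
□□□□□□
■□□■■□
□□□■□■
2) ■□□■□■
□□□□□□
□□□□□□
□□□□□□
■■■□□□
□□□■■■
□□□■□■
3) ■□□□□■
□□□□□□
□□□□□□
□■□□□□
■■■■■■
□■□■□■
□□■■□□
4) □□□□□□
□□□□□□
□□□□□□
□■□■■■
□□□■□■
□□□□□■
□■■■□■
5) □□■□□□
□□□□□□
□□□□■□
■□■■□■
□□■■□■
□□□■□■
■□■□■□
6) □■□■□□
□□□□□□
□□□■■■
■■■□□■
□■□□□■
■■□□□■
□■■□■■
7) ■■□■■□
□□■■□□
□■■■■■
□■■■□□
□□□□■□
□□□□□□
□□□■■■
8) ■■□□□□
□□□□□□
■□□□□□
■■□□□■
□□■■□□
□□□■□■
■□■■□■
9) ■■■□□■
■■□□□□
■■□□□■
■■■□□■
□■■■□■
■■□□□■
□□■■□■
10) □□□■■■
□□□□□□
□□□□□□
□□□■□□
□□□■□□
□□□□□■
□□□■□□
11) □□□■■□
□□□□■□
□□□□□□
□□□□□□
□□□□■□
□□□□■□
□□□■□■
12) □□□■□■
□□□■■□
□□□□□□
□□□□□□
□□□□□□
□□□■■■
□□□■□■
13) □□■■□■
□□□■■□
□□□□□□
□□□□□□
□□□□■□
□□□■□■
■□■■□■
14) ■■□□□■
□□■■■□
□□□□□□
□□□□□□
□□□□■□
■□■■□■
■■□□□■
15) □□□■□□
■■■■■■
□□□■□□
□□□□□□
□□□■■■
□□■■□□
□□□□□□
16) ■■□■□■
■■□□□■
■■□■□■
□□□■□□
□□■■■□
□□■■□□
□□■■□□
17) □□□■□■
□□□□□□
□■□□□■
■■□□□■
□□□□■□
□■□□□□
■□□□□□
18) □□□□□□
■□□□■□
□■□□□■
□■□□■■
□■□□□■
□□□□□□
■□□□□□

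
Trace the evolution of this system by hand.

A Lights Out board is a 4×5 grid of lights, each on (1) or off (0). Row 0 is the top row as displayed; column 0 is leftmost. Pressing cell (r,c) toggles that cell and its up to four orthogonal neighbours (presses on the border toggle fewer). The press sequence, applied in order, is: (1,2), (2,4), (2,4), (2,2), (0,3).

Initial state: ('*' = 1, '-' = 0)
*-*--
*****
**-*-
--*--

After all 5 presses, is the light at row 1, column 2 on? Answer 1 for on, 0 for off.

1

0) *-*--
*****
**-*-
--*--
1) *----
*---*
****-
--*--
2) *----
*----
***-*
--*-*
3) *----
*---*
****-
--*--
4) *----
*-*-*
*----
-----
5) *-***
*-***
*----
-----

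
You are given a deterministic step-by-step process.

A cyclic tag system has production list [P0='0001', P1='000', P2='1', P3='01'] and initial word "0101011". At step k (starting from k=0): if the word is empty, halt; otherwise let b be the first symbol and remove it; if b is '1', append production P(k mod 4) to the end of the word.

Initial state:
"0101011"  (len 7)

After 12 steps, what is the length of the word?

6

0) "0101011"  (len 7)
1) "101011"  (len 6)
2) "01011000"  (len 8)
3) "1011000"  (len 7)
4) "01100001"  (len 8)
5) "1100001"  (len 7)
6) "100001000"  (len 9)
7) "000010001"  (len 9)
8) "00010001"  (len 8)
9) "0010001"  (len 7)
10) "010001"  (len 6)
11) "10001"  (len 5)
12) "000101"  (len 6)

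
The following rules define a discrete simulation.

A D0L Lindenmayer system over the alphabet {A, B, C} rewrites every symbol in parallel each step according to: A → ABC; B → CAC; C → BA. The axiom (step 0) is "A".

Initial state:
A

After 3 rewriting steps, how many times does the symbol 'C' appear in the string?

[0] A
[1] ABC
[2] ABCCACBA
[3] ABCCACBABAABCBACACABC

7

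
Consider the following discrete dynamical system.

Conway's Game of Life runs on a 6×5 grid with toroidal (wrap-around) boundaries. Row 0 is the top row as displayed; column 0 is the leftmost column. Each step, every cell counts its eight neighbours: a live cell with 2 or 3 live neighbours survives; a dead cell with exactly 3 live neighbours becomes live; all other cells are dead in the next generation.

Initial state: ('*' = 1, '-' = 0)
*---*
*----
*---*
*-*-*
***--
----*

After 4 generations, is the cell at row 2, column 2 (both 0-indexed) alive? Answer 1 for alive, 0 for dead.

0

gen 0: *---*
*----
*---*
*-*-*
***--
----*
gen 1: *---*
-*---
---*-
--*--
--*--
---**
gen 2: *--**
*---*
--*--
--**-
--*--
*--**
gen 3: -*---
**---
-**-*
-***-
-**--
***--
gen 4: -----
-----
----*
-----
-----
*----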